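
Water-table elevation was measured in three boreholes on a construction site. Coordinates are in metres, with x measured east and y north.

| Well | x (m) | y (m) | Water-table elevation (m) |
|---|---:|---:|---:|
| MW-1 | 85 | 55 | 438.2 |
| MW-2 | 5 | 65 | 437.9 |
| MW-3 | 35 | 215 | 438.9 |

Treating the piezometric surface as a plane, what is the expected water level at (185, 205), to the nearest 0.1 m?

Differences from MW-1: to MW-2 (Δx, Δy, Δh) = (-80, 10, -0.3); to MW-3 = (-50, 160, +0.7).
Determinant of the coordinate differences = (-80)·160 − (-50)·10 = -12300.
∂h/∂x = [(-0.3)·160 − (+0.7)·10] / -12300 = +0.004472
∂h/∂y = [(-80)·(+0.7) − (-50)·(-0.3)] / -12300 = +0.005772
h(185, 205) = 438.2 + (+0.004472)·(100) + (+0.005772)·(150) = 438.2 +0.447 +0.866 = 439.513 m.

439.5 m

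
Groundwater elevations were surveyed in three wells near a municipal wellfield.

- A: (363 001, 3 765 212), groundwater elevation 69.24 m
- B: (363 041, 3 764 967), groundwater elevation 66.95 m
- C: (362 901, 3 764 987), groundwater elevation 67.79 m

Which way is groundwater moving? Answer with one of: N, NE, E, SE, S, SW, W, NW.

Taking A as reference: B−A = (40, -245, -2.29); C−A = (-100, -225, -1.45).
Determinant of the coordinate differences = 40·(-225) − (-100)·(-245) = -33500.
∂h/∂x = [(-2.29)·(-225) − (-1.45)·(-245)] / -33500 = -0.004776
∂h/∂y = [40·(-1.45) − (-100)·(-2.29)] / -33500 = +0.008567
Flow = −∇h = (+0.004776 east, -0.008567 north), which points southeast.

SE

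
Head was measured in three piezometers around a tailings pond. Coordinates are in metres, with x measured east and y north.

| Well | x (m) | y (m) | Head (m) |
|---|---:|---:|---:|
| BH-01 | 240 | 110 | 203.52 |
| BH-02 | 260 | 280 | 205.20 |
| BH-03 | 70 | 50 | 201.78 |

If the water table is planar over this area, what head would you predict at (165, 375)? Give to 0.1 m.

Three-point gradient (reference BH-01): Δ to BH-02 = (20, 170, +1.68), Δ to BH-03 = (-170, -60, -1.74).
∂h/∂x = +0.007040, ∂h/∂y = +0.009054 (det = 27700).
h(165, 375) = 203.52 + (+0.007040)·(-75) + (+0.009054)·(265) = 203.52 -0.528 +2.399 = 205.391 m.

205.4 m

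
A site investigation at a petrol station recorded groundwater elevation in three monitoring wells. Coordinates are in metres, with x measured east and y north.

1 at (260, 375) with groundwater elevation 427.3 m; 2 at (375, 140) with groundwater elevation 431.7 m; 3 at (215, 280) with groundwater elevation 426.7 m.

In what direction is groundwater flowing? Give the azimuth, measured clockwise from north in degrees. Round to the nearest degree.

Differences from 1: to 2 (Δx, Δy, Δh) = (115, -235, +4.4); to 3 = (-45, -95, -0.6).
Solve a·Δx + b·Δy = Δh: det = 115·(-95) − (-45)·(-235) = -21500.
∂h/∂x = [(+4.4)·(-95) − (-0.6)·(-235)] / -21500 = +0.02600
∂h/∂y = [115·(-0.6) − (-45)·(+4.4)] / -21500 = -0.006000
Flow direction (−∇h) has components (-0.02600 E, +0.006000 N).
Azimuth = atan2(E, N) = atan2(-0.02600, +0.006000) = 283.0° ≈ 283°.

283°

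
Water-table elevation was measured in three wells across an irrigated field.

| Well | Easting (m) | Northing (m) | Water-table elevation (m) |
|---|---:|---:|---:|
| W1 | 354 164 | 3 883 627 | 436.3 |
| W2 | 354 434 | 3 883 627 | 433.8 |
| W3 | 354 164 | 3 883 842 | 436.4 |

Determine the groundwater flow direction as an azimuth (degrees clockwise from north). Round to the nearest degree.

093°

∂h/∂x = (433.8 − 436.3) / (354434 − 354164) = -0.009259
∂h/∂y = (436.4 − 436.3) / (3883842 − 3883627) = +0.0004651
Flow direction (−∇h) has components (+0.009259 E, -0.0004651 N).
Azimuth = atan2(E, N) = atan2(+0.009259, -0.0004651) = 92.9° ≈ 093°.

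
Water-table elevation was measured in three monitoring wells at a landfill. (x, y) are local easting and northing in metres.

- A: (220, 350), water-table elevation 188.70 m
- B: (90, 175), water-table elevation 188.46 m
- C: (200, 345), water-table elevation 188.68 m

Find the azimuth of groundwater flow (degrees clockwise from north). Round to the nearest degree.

Three-point gradient (reference A): Δ to B = (-130, -175, -0.24), Δ to C = (-20, -5, -0.02).
∂h/∂x = +0.0008070, ∂h/∂y = +0.0007719 (det = -2850).
Flow direction (−∇h) has components (-0.0008070 E, -0.0007719 N).
Azimuth = atan2(E, N) = atan2(-0.0008070, -0.0007719) = 226.3° ≈ 226°.

226°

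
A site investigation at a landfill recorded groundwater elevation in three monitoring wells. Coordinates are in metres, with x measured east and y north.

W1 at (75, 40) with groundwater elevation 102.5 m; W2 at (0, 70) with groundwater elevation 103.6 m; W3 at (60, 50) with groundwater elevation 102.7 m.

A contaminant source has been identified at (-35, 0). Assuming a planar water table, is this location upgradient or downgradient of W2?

Taking W1 as reference: W2−W1 = (-75, 30, +1.1); W3−W1 = (-15, 10, +0.2).
Solve a·Δx + b·Δy = Δh: det = (-75)·10 − (-15)·30 = -300.
∂h/∂x = [(+1.1)·10 − (+0.2)·30] / -300 = -0.01667
∂h/∂y = [(-75)·(+0.2) − (-15)·(+1.1)] / -300 = -0.005000
Head at (-35, 0) = 102.5 + (-0.01667)·(-110) + (-0.005000)·(-40) = 104.53 m.
That is higher than the 103.6 m at W2, so the point is upgradient.

upgradient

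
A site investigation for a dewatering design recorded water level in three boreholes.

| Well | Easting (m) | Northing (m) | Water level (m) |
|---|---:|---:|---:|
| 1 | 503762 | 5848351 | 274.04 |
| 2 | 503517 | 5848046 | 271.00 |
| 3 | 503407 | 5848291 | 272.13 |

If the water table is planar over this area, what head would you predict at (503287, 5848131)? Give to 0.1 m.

Differences from 1: to 2 (Δx, Δy, Δh) = (-245, -305, -3.04); to 3 = (-355, -60, -1.91).
Determinant of the coordinate differences = (-245)·(-60) − (-355)·(-305) = -93575.
∂h/∂x = [(-3.04)·(-60) − (-1.91)·(-305)] / -93575 = +0.004276
∂h/∂y = [(-245)·(-1.91) − (-355)·(-3.04)] / -93575 = +0.006532
h(503287, 5848131) = 274.04 + (+0.004276)·(-475) + (+0.006532)·(-220) = 274.04 -2.031 -1.437 = 270.572 m.

270.6 m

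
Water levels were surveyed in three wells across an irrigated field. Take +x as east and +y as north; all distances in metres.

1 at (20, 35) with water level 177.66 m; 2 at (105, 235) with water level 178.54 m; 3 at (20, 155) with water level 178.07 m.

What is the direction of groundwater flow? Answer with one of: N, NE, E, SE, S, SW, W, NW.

Differences from 1: to 2 (Δx, Δy, Δh) = (85, 200, +0.88); to 3 = (0, 120, +0.41).
Determinant of the coordinate differences = 85·120 − 0·200 = 10200.
∂h/∂x = [(+0.88)·120 − (+0.41)·200] / 10200 = +0.002314
∂h/∂y = [85·(+0.41) − 0·(+0.88)] / 10200 = +0.003417
Flow = −∇h = (-0.002314 east, -0.003417 north), which points southwest.

SW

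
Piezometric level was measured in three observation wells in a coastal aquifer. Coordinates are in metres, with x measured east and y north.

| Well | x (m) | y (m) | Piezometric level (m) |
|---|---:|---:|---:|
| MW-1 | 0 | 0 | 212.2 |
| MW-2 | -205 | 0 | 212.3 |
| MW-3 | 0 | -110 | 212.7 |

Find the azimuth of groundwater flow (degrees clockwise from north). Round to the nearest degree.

∂h/∂x = (212.3 − 212.2) / (-205 − 0) = -0.0004878
∂h/∂y = (212.7 − 212.2) / (-110 − 0) = -0.004545
Flow direction (−∇h) has components (+0.0004878 E, +0.004545 N).
Azimuth = atan2(E, N) = atan2(+0.0004878, +0.004545) = 6.1° ≈ 006°.

006°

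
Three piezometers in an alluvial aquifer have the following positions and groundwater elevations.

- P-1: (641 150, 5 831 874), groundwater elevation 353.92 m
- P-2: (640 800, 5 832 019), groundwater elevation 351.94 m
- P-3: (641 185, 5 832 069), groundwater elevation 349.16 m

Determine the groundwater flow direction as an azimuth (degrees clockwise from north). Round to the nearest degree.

Three-point gradient (reference P-1): Δ to P-2 = (-350, 145, -1.98), Δ to P-3 = (35, 195, -4.76).
∂h/∂x = -0.004147, ∂h/∂y = -0.02367 (det = -73325).
Flow direction (−∇h) has components (+0.004147 E, +0.02367 N).
Azimuth = atan2(E, N) = atan2(+0.004147, +0.02367) = 9.9° ≈ 010°.

010°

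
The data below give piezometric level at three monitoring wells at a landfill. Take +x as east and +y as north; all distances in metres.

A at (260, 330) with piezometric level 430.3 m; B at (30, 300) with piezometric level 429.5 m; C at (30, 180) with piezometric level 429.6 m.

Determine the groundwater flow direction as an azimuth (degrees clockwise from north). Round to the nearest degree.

283°

Three-point gradient (reference A): Δ to B = (-230, -30, -0.8), Δ to C = (-230, -150, -0.7).
∂h/∂x = +0.003587, ∂h/∂y = -0.0008333 (det = 27600).
Flow direction (−∇h) has components (-0.003587 E, +0.0008333 N).
Azimuth = atan2(E, N) = atan2(-0.003587, +0.0008333) = 283.1° ≈ 283°.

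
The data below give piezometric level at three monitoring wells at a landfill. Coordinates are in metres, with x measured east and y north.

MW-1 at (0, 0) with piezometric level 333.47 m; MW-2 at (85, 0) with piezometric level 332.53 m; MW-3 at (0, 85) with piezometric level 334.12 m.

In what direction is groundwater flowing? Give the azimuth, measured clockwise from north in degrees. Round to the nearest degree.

125°

∂h/∂x = (332.53 − 333.47) / (85 − 0) = -0.01106
∂h/∂y = (334.12 − 333.47) / (85 − 0) = +0.007647
Flow direction (−∇h) has components (+0.01106 E, -0.007647 N).
Azimuth = atan2(E, N) = atan2(+0.01106, -0.007647) = 124.7° ≈ 125°.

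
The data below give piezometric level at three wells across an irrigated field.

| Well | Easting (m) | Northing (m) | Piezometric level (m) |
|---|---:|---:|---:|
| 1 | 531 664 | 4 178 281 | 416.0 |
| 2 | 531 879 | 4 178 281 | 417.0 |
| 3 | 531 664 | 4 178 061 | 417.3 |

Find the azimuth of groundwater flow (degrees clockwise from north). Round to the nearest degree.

322°

∂h/∂x = (417.0 − 416.0) / (531879 − 531664) = +0.004651
∂h/∂y = (417.3 − 416.0) / (4178061 − 4178281) = -0.005909
Flow direction (−∇h) has components (-0.004651 E, +0.005909 N).
Azimuth = atan2(E, N) = atan2(-0.004651, +0.005909) = 321.8° ≈ 322°.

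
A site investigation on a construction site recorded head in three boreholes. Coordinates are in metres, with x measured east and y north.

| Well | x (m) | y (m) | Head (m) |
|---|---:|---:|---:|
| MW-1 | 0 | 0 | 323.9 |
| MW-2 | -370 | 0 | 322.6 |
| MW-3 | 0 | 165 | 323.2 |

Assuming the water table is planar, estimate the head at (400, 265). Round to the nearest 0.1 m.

324.2 m

∂h/∂x = (322.6 − 323.9) / (-370 − 0) = +0.003514
∂h/∂y = (323.2 − 323.9) / (165 − 0) = -0.004242
h(400, 265) = 323.9 + (+0.003514)·(400) + (-0.004242)·(265) = 323.9 +1.405 -1.124 = 324.181 m.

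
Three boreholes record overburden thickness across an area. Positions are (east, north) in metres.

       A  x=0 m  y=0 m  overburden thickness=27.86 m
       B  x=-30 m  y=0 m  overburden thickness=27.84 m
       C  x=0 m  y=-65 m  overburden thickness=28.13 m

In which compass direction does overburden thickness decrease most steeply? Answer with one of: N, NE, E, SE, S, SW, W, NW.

∂d/∂x = (27.84 − 27.86) / (-30 − 0) = +0.0006667
∂d/∂y = (28.13 − 27.86) / (-65 − 0) = -0.004154
Steepest decrease is along −∇f = (-0.0006667 E, +0.004154 N) → north.

N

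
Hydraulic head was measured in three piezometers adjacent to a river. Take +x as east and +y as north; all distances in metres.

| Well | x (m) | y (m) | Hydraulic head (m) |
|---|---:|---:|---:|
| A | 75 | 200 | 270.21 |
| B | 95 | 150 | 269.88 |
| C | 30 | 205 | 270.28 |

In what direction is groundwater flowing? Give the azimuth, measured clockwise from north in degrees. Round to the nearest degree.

172°

Taking A as reference: B−A = (20, -50, -0.33); C−A = (-45, 5, +0.07).
Solve a·Δx + b·Δy = Δh: det = 20·5 − (-45)·(-50) = -2150.
∂h/∂x = [(-0.33)·5 − (+0.07)·(-50)] / -2150 = -0.0008605
∂h/∂y = [20·(+0.07) − (-45)·(-0.33)] / -2150 = +0.006256
Flow direction (−∇h) has components (+0.0008605 E, -0.006256 N).
Azimuth = atan2(E, N) = atan2(+0.0008605, -0.006256) = 172.2° ≈ 172°.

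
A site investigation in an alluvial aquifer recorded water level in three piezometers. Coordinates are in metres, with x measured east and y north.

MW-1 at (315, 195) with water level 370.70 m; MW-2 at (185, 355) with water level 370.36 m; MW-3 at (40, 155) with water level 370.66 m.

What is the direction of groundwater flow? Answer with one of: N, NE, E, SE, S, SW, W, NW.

N

With h = a·x + b·y + c and MW-1 as origin, the differences give:
  (-130)·a + 160·b = -0.34
  (-275)·a + (-40)·b = -0.04
Eliminate b (×(-40) and ×160, subtract): 49200·a = 20.000 → a = ∂h/∂x = +0.0004065
Back-substitute: b = ∂h/∂y = -0.001795.
Flow = −∇h = (-0.0004065 east, +0.001795 north), which points north.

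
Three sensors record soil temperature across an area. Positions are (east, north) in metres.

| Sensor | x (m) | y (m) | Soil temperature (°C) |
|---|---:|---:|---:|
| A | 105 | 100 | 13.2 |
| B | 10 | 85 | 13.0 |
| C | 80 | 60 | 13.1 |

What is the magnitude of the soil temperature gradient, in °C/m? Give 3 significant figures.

With T = a·x + b·y + c and A as origin, the differences give:
  (-95)·a + (-15)·b = -0.2
  (-25)·a + (-40)·b = -0.1
Eliminate b (×(-40) and ×(-15), subtract): 3425·a = 6.50 → a = ∂T/∂x = +0.001898
Back-substitute: b = ∂T/∂y = +0.001314.
|∇f| = √(0.001898² + 0.001314²) = 0.002308 °C/m

0.00231 °C/m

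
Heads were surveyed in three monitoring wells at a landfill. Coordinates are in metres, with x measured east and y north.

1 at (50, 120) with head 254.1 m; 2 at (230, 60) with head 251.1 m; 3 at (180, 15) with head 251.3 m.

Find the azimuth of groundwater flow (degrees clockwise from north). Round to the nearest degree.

Differences from 1: to 2 (Δx, Δy, Δh) = (180, -60, -3.0); to 3 = (130, -105, -2.8).
Solve a·Δx + b·Δy = Δh: det = 180·(-105) − 130·(-60) = -11100.
∂h/∂x = [(-3.0)·(-105) − (-2.8)·(-60)] / -11100 = -0.01324
∂h/∂y = [180·(-2.8) − 130·(-3.0)] / -11100 = +0.01027
Flow direction (−∇h) has components (+0.01324 E, -0.01027 N).
Azimuth = atan2(E, N) = atan2(+0.01324, -0.01027) = 127.8° ≈ 128°.

128°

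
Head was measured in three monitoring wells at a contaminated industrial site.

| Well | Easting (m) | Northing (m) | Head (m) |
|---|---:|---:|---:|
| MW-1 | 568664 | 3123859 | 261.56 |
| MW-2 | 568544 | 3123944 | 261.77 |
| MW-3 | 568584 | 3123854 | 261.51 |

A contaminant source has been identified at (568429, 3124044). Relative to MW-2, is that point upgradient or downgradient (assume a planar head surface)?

upgradient

Three-point gradient (reference MW-1): Δ to MW-2 = (-120, 85, +0.21), Δ to MW-3 = (-80, -5, -0.05).
∂h/∂x = +0.0004324, ∂h/∂y = +0.003081 (det = 7400).
Head at (568429, 3124044) = 261.56 + (+0.0004324)·(-235) + (+0.003081)·(185) = 262.03 m.
That is higher than the 261.77 m at MW-2, so the point is upgradient.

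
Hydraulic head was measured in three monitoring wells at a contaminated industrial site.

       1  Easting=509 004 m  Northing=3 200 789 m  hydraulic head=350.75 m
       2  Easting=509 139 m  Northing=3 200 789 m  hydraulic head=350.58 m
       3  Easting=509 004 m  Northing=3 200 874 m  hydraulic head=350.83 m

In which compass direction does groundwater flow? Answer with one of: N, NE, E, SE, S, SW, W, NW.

∂h/∂x = (350.58 − 350.75) / (509139 − 509004) = -0.001259
∂h/∂y = (350.83 − 350.75) / (3200874 − 3200789) = +0.0009412
Flow = −∇h = (+0.001259 east, -0.0009412 north), which points southeast.

SE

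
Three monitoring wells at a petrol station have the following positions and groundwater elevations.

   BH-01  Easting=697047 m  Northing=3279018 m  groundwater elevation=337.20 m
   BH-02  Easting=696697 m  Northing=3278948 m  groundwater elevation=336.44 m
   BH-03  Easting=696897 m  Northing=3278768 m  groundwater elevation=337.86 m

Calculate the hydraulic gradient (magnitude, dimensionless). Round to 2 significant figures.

0.0054

Differences from BH-01: to BH-02 (Δx, Δy, Δh) = (-350, -70, -0.76); to BH-03 = (-150, -250, +0.66).
Solve a·Δx + b·Δy = Δh: det = (-350)·(-250) − (-150)·(-70) = 77000.
∂h/∂x = [(-0.76)·(-250) − (+0.66)·(-70)] / 77000 = +0.003068
∂h/∂y = [(-350)·(+0.66) − (-150)·(-0.76)] / 77000 = -0.004481
|∇h| = √(0.003068² + -0.004481²) = 0.005431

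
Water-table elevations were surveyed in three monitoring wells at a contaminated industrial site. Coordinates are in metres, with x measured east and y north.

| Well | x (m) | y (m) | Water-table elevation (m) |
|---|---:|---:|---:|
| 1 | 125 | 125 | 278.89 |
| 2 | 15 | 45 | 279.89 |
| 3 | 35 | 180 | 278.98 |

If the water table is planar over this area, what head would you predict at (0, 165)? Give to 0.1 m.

279.2 m

Taking 1 as reference: 2−1 = (-110, -80, +1.00); 3−1 = (-90, 55, +0.09).
Determinant of the coordinate differences = (-110)·55 − (-90)·(-80) = -13250.
∂h/∂x = [(+1.00)·55 − (+0.09)·(-80)] / -13250 = -0.004694
∂h/∂y = [(-110)·(+0.09) − (-90)·(+1.00)] / -13250 = -0.006045
h(0, 165) = 278.89 + (-0.004694)·(-125) + (-0.006045)·(40) = 278.89 +0.587 -0.242 = 279.235 m.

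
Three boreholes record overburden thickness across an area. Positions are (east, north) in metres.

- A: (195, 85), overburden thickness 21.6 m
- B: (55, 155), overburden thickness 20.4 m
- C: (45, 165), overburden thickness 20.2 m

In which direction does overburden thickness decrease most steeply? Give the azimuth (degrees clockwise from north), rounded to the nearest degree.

With d = a·x + b·y + c and A as origin, the differences give:
  (-140)·a + 70·b = -1.2
  (-150)·a + 80·b = -1.4
Eliminate b (×80 and ×70, subtract): -700·a = 2.00 → a = ∂d/∂x = -0.002857
Back-substitute: b = ∂d/∂y = -0.02286.
Steepest decrease is along −∇f: components (+0.002857 E, +0.02286 N).
Azimuth = atan2(+0.002857, +0.02286) = 7.1° ≈ 007°.

007°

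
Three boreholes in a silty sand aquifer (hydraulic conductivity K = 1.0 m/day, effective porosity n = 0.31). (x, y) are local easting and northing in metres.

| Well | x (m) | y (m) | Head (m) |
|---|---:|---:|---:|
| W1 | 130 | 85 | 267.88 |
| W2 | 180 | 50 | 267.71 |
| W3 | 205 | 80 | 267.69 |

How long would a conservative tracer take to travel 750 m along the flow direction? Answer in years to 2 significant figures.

Differences from W1: to W2 (Δx, Δy, Δh) = (50, -35, -0.17); to W3 = (75, -5, -0.19).
Solve a·Δx + b·Δy = Δh: det = 50·(-5) − 75·(-35) = 2375.
∂h/∂x = [(-0.17)·(-5) − (-0.19)·(-35)] / 2375 = -0.002442
∂h/∂y = [50·(-0.19) − 75·(-0.17)] / 2375 = +0.001368
|∇h| = √(-0.002442² + 0.001368²) = 0.002799
Seepage velocity v = K·i/n = 1.0 × 0.002799 / 0.31 = 0.009029 m/day.
t = 750 / 0.009029 = 8.307e+04 days = 227 years.

230 years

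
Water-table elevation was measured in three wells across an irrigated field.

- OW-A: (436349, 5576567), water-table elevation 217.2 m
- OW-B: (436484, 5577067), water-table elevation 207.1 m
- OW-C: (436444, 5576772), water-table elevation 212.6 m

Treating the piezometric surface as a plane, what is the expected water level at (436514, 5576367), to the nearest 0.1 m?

218.7 m

Three-point gradient (reference OW-A): Δ to OW-B = (135, 500, -10.1), Δ to OW-C = (95, 205, -4.6).
∂h/∂x = -0.01158, ∂h/∂y = -0.01707 (det = -19825).
h(436514, 5576367) = 217.2 + (-0.01158)·(165) + (-0.01707)·(-200) = 217.2 -1.910 +3.415 = 218.705 m.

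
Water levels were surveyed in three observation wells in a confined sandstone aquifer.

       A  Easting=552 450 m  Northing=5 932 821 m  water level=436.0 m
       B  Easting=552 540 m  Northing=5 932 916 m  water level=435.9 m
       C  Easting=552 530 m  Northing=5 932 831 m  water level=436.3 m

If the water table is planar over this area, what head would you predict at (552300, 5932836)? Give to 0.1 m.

With h = a·x + b·y + c and A as origin, the differences give:
  90·a + 95·b = -0.1
  80·a + 10·b = +0.3
Eliminate b (×10 and ×95, subtract): -6700·a = -29.50 → a = ∂h/∂x = +0.004403
Back-substitute: b = ∂h/∂y = -0.005224.
h(552300, 5932836) = 436.0 + (+0.004403)·(-150) + (-0.005224)·(15) = 436.0 -0.660 -0.078 = 435.261 m.

435.3 m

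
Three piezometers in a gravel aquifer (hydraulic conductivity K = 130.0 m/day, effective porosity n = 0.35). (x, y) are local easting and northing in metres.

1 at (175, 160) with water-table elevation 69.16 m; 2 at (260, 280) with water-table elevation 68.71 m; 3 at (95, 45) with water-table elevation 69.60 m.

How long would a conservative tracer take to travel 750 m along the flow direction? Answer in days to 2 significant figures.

Differences from 1: to 2 (Δx, Δy, Δh) = (85, 120, -0.45); to 3 = (-80, -115, +0.44).
Solve a·Δx + b·Δy = Δh: det = 85·(-115) − (-80)·120 = -175.
∂h/∂x = [(-0.45)·(-115) − (+0.44)·120] / -175 = +0.006000
∂h/∂y = [85·(+0.44) − (-80)·(-0.45)] / -175 = -0.008000
|∇h| = √(0.006000² + -0.008000²) = 0.01
Seepage velocity v = K·i/n = 130.0 × 0.01 / 0.35 = 3.714 m/day.
t = 750 / 3.714 = 201.9 days.

200 days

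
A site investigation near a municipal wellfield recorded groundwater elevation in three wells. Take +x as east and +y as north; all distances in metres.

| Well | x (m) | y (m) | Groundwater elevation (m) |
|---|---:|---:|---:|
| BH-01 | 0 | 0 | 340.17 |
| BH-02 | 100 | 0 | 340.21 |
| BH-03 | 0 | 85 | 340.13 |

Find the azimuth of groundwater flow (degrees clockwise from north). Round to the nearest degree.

320°

∂h/∂x = (340.21 − 340.17) / (100 − 0) = +0.0004000
∂h/∂y = (340.13 − 340.17) / (85 − 0) = -0.0004706
Flow direction (−∇h) has components (-0.0004000 E, +0.0004706 N).
Azimuth = atan2(E, N) = atan2(-0.0004000, +0.0004706) = 319.6° ≈ 320°.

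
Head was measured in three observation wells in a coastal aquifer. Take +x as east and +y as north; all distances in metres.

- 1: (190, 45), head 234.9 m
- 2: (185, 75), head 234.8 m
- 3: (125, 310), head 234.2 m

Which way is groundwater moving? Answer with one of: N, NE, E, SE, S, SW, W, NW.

Three-point gradient (reference 1): Δ to 2 = (-5, 30, -0.1), Δ to 3 = (-65, 265, -0.7).
∂h/∂x = -0.008800, ∂h/∂y = -0.004800 (det = 625).
Flow = −∇h = (+0.008800 east, +0.004800 north), which points northeast.

NE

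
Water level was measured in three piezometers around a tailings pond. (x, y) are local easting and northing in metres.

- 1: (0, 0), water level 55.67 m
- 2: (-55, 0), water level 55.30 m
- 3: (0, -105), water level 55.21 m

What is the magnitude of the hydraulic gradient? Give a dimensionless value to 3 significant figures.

0.00803

∂h/∂x = (55.30 − 55.67) / (-55 − 0) = +0.006727
∂h/∂y = (55.21 − 55.67) / (-105 − 0) = +0.004381
|∇h| = √(0.006727² + 0.004381²) = 0.008028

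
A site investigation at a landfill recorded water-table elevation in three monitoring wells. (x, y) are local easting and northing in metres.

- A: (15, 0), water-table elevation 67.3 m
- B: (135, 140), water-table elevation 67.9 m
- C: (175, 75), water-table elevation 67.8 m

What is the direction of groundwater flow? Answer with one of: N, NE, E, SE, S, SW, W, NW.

Differences from A: to B (Δx, Δy, Δh) = (120, 140, +0.6); to C = (160, 75, +0.5).
Determinant of the coordinate differences = 120·75 − 160·140 = -13400.
∂h/∂x = [(+0.6)·75 − (+0.5)·140] / -13400 = +0.001866
∂h/∂y = [120·(+0.5) − 160·(+0.6)] / -13400 = +0.002687
Flow = −∇h = (-0.001866 east, -0.002687 north), which points southwest.

SW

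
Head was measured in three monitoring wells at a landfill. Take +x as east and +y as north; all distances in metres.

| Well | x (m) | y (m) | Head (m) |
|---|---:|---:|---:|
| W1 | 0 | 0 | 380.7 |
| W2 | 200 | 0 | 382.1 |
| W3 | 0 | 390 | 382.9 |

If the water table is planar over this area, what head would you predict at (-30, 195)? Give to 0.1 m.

∂h/∂x = (382.1 − 380.7) / (200 − 0) = +0.007000
∂h/∂y = (382.9 − 380.7) / (390 − 0) = +0.005641
h(-30, 195) = 380.7 + (+0.007000)·(-30) + (+0.005641)·(195) = 380.7 -0.210 +1.100 = 381.590 m.

381.6 m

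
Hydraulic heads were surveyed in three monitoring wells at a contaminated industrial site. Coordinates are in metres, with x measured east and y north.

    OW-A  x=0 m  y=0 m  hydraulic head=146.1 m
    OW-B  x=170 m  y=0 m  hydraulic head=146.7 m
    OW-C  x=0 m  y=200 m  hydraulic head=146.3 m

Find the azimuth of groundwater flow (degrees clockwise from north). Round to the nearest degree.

∂h/∂x = (146.7 − 146.1) / (170 − 0) = +0.003529
∂h/∂y = (146.3 − 146.1) / (200 − 0) = +0.001000
Flow direction (−∇h) has components (-0.003529 E, -0.001000 N).
Azimuth = atan2(E, N) = atan2(-0.003529, -0.001000) = 254.2° ≈ 254°.

254°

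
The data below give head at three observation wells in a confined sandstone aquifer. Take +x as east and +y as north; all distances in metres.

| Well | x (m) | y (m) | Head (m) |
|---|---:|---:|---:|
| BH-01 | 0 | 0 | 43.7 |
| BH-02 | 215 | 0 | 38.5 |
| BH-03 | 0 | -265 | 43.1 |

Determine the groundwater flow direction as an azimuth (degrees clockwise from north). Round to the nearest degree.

∂h/∂x = (38.5 − 43.7) / (215 − 0) = -0.02419
∂h/∂y = (43.1 − 43.7) / (-265 − 0) = +0.002264
Flow direction (−∇h) has components (+0.02419 E, -0.002264 N).
Azimuth = atan2(E, N) = atan2(+0.02419, -0.002264) = 95.3° ≈ 095°.

095°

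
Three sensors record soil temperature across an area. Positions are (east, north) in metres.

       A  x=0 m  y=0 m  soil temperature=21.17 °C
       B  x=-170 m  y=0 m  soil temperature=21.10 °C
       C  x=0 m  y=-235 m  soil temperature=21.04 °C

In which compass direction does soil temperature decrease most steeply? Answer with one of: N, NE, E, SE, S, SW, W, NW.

∂T/∂x = (21.10 − 21.17) / (-170 − 0) = +0.0004118
∂T/∂y = (21.04 − 21.17) / (-235 − 0) = +0.0005532
Steepest decrease is along −∇f = (-0.0004118 E, -0.0005532 N) → southwest.

SW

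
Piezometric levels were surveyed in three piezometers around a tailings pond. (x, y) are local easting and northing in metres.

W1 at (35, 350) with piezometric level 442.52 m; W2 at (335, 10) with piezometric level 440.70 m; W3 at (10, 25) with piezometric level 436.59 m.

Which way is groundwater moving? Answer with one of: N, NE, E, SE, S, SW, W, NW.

SW

Differences from W1: to W2 (Δx, Δy, Δh) = (300, -340, -1.82); to W3 = (-25, -325, -5.93).
Determinant of the coordinate differences = 300·(-325) − (-25)·(-340) = -106000.
∂h/∂x = [(-1.82)·(-325) − (-5.93)·(-340)] / -106000 = +0.01344
∂h/∂y = [300·(-5.93) − (-25)·(-1.82)] / -106000 = +0.01721
Flow = −∇h = (-0.01344 east, -0.01721 north), which points southwest.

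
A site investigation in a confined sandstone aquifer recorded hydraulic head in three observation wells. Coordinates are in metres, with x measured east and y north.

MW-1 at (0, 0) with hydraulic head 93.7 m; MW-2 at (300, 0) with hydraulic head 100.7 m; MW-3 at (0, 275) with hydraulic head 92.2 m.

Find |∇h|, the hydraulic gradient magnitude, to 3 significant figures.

0.0240

∂h/∂x = (100.7 − 93.7) / (300 − 0) = +0.02333
∂h/∂y = (92.2 − 93.7) / (275 − 0) = -0.005455
|∇h| = √(0.02333² + -0.005455²) = 0.02396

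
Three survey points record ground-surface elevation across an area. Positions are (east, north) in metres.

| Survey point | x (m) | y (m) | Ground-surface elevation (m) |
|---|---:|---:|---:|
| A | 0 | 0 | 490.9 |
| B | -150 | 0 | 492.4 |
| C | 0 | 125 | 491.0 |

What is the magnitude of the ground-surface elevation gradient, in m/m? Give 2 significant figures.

0.010 m/m

∂z/∂x = (492.4 − 490.9) / (-150 − 0) = -0.01000
∂z/∂y = (491.0 − 490.9) / (125 − 0) = +0.0008000
|∇f| = √(-0.01000² + 0.0008000²) = 0.01003 m/m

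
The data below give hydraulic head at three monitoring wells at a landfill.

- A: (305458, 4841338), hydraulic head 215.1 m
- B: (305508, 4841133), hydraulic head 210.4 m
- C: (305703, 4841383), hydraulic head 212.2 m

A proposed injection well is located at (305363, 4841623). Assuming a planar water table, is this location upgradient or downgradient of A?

upgradient

Taking A as reference: B−A = (50, -205, -4.7); C−A = (245, 45, -2.9).
Determinant of the coordinate differences = 50·45 − 245·(-205) = 52475.
∂h/∂x = [(-4.7)·45 − (-2.9)·(-205)] / 52475 = -0.01536
∂h/∂y = [50·(-2.9) − 245·(-4.7)] / 52475 = +0.01918
Head at (305363, 4841623) = 215.1 + (-0.01536)·(-95) + (+0.01918)·(285) = 222.03 m.
That is higher than the 215.1 m at A, so the point is upgradient.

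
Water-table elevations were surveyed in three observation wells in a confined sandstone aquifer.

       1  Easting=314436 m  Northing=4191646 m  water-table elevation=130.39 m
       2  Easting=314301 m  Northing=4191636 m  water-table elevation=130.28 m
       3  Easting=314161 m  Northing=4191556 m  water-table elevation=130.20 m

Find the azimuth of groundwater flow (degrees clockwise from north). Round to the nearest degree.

Differences from 1: to 2 (Δx, Δy, Δh) = (-135, -10, -0.11); to 3 = (-275, -90, -0.19).
Solve a·Δx + b·Δy = Δh: det = (-135)·(-90) − (-275)·(-10) = 9400.
∂h/∂x = [(-0.11)·(-90) − (-0.19)·(-10)] / 9400 = +0.0008511
∂h/∂y = [(-135)·(-0.19) − (-275)·(-0.11)] / 9400 = -0.0004894
Flow direction (−∇h) has components (-0.0008511 E, +0.0004894 N).
Azimuth = atan2(E, N) = atan2(-0.0008511, +0.0004894) = 299.9° ≈ 300°.

300°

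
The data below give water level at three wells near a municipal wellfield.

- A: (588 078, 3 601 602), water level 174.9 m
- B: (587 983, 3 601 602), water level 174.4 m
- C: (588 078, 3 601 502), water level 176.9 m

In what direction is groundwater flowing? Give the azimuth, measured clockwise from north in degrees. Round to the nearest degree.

345°

∂h/∂x = (174.4 − 174.9) / (587983 − 588078) = +0.005263
∂h/∂y = (176.9 − 174.9) / (3601502 − 3601602) = -0.02000
Flow direction (−∇h) has components (-0.005263 E, +0.02000 N).
Azimuth = atan2(E, N) = atan2(-0.005263, +0.02000) = 345.3° ≈ 345°.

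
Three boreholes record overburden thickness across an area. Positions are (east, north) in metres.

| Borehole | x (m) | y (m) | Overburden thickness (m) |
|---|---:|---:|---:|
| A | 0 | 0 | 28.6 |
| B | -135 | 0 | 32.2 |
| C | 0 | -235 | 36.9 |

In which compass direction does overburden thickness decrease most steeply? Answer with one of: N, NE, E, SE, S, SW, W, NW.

NE

∂d/∂x = (32.2 − 28.6) / (-135 − 0) = -0.02667
∂d/∂y = (36.9 − 28.6) / (-235 − 0) = -0.03532
Steepest decrease is along −∇f = (+0.02667 E, +0.03532 N) → northeast.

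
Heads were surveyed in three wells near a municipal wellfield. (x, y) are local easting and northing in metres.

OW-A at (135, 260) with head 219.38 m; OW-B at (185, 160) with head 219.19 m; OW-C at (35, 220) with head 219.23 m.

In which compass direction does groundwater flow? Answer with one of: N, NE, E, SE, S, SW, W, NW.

S

With h = a·x + b·y + c and OW-A as origin, the differences give:
  50·a + (-100)·b = -0.19
  (-100)·a + (-40)·b = -0.15
Eliminate b (×(-40) and ×(-100), subtract): -12000·a = -7.400 → a = ∂h/∂x = +0.0006167
Back-substitute: b = ∂h/∂y = +0.002208.
Flow = −∇h = (-0.0006167 east, -0.002208 north), which points south.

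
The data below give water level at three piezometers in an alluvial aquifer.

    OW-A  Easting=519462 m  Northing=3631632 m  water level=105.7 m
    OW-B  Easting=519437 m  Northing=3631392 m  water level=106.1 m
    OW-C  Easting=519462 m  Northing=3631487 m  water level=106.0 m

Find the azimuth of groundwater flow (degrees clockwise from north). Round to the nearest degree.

Differences from OW-A: to OW-B (Δx, Δy, Δh) = (-25, -240, +0.4); to OW-C = (0, -145, +0.3).
Solve a·Δx + b·Δy = Δh: det = (-25)·(-145) − 0·(-240) = 3625.
∂h/∂x = [(+0.4)·(-145) − (+0.3)·(-240)] / 3625 = +0.003862
∂h/∂y = [(-25)·(+0.3) − 0·(+0.4)] / 3625 = -0.002069
Flow direction (−∇h) has components (-0.003862 E, +0.002069 N).
Azimuth = atan2(E, N) = atan2(-0.003862, +0.002069) = 298.2° ≈ 298°.

298°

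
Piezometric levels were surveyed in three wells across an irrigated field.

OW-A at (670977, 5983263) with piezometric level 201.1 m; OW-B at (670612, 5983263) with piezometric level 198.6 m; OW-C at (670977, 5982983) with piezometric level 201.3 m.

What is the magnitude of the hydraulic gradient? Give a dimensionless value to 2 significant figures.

∂h/∂x = (198.6 − 201.1) / (670612 − 670977) = +0.006849
∂h/∂y = (201.3 − 201.1) / (5982983 − 5983263) = -0.0007143
|∇h| = √(0.006849² + -0.0007143²) = 0.006886

0.0069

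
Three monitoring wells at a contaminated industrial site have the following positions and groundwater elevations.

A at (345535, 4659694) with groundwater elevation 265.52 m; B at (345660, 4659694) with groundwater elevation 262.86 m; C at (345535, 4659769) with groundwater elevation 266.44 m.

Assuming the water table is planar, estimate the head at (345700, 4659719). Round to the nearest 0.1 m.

262.3 m

∂h/∂x = (262.86 − 265.52) / (345660 − 345535) = -0.02128
∂h/∂y = (266.44 − 265.52) / (4659769 − 4659694) = +0.01227
h(345700, 4659719) = 265.52 + (-0.02128)·(165) + (+0.01227)·(25) = 265.52 -3.511 +0.307 = 262.315 m.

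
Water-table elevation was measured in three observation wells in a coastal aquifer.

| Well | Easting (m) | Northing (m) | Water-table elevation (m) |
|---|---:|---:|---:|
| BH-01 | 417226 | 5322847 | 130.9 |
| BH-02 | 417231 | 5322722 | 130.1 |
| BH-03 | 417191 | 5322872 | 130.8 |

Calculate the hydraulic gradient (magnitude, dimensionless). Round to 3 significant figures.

With h = a·x + b·y + c and BH-01 as origin, the differences give:
  5·a + (-125)·b = -0.8
  (-35)·a + 25·b = -0.1
Eliminate b (×25 and ×(-125), subtract): -4250·a = -32.50 → a = ∂h/∂x = +0.007647
Back-substitute: b = ∂h/∂y = +0.006706.
|∇h| = √(0.007647² + 0.006706²) = 0.01017

0.0102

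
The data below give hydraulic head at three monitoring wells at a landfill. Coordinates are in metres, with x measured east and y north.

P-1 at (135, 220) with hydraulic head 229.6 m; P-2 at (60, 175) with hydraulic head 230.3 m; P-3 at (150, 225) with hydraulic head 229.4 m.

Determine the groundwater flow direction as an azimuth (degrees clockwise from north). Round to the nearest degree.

129°

Three-point gradient (reference P-1): Δ to P-2 = (-75, -45, +0.7), Δ to P-3 = (15, 5, -0.2).
∂h/∂x = -0.01833, ∂h/∂y = +0.01500 (det = 300).
Flow direction (−∇h) has components (+0.01833 E, -0.01500 N).
Azimuth = atan2(E, N) = atan2(+0.01833, -0.01500) = 129.3° ≈ 129°.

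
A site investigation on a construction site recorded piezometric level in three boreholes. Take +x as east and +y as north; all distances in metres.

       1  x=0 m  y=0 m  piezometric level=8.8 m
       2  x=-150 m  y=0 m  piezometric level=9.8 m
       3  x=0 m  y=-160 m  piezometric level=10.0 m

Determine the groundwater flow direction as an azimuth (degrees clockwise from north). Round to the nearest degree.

042°

∂h/∂x = (9.8 − 8.8) / (-150 − 0) = -0.006667
∂h/∂y = (10.0 − 8.8) / (-160 − 0) = -0.007500
Flow direction (−∇h) has components (+0.006667 E, +0.007500 N).
Azimuth = atan2(E, N) = atan2(+0.006667, +0.007500) = 41.6° ≈ 042°.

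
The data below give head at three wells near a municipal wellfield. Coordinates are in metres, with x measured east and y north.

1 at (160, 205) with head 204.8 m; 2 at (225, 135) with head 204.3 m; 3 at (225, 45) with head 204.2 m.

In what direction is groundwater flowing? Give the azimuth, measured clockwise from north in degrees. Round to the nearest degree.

With h = a·x + b·y + c and 1 as origin, the differences give:
  65·a + (-70)·b = -0.5
  65·a + (-160)·b = -0.6
Eliminate b (×(-160) and ×(-70), subtract): -5850·a = 38.00 → a = ∂h/∂x = -0.006496
Back-substitute: b = ∂h/∂y = +0.001111.
Flow direction (−∇h) has components (+0.006496 E, -0.001111 N).
Azimuth = atan2(E, N) = atan2(+0.006496, -0.001111) = 99.7° ≈ 100°.

100°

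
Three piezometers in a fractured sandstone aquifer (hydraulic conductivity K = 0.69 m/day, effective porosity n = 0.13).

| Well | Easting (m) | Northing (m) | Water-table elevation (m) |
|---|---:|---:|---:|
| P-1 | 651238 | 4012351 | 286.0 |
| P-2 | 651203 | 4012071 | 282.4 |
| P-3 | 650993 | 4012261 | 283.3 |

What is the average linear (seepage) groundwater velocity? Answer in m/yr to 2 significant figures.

Differences from P-1: to P-2 (Δx, Δy, Δh) = (-35, -280, -3.6); to P-3 = (-245, -90, -2.7).
Determinant of the coordinate differences = (-35)·(-90) − (-245)·(-280) = -65450.
∂h/∂x = [(-3.6)·(-90) − (-2.7)·(-280)] / -65450 = +0.006600
∂h/∂y = [(-35)·(-2.7) − (-245)·(-3.6)] / -65450 = +0.01203
|∇h| = √(0.006600² + 0.01203²) = 0.01372
Seepage velocity v = K·i/n = 0.69 × 0.01372 / 0.13 = 0.07282 m/day = 26.6 m/yr.

27 m/yr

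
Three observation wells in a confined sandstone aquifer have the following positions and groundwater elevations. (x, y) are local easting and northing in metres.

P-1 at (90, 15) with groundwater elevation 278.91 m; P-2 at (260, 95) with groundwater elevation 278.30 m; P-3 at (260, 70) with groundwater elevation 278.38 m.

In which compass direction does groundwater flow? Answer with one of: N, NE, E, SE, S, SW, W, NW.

NE

Three-point gradient (reference P-1): Δ to P-2 = (170, 80, -0.61), Δ to P-3 = (170, 55, -0.53).
∂h/∂x = -0.002082, ∂h/∂y = -0.003200 (det = -4250).
Flow = −∇h = (+0.002082 east, +0.003200 north), which points northeast.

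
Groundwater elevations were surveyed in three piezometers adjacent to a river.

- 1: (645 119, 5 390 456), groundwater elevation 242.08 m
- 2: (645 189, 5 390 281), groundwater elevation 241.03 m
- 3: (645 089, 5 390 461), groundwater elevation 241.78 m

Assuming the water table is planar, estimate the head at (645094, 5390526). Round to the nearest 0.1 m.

242.5 m

With h = a·x + b·y + c and 1 as origin, the differences give:
  70·a + (-175)·b = -1.05
  (-30)·a + 5·b = -0.30
Eliminate b (×5 and ×(-175), subtract): -4900·a = -57.750 → a = ∂h/∂x = +0.01179
Back-substitute: b = ∂h/∂y = +0.01071.
h(645094, 5390526) = 242.08 + (+0.01179)·(-25) + (+0.01071)·(70) = 242.08 -0.295 +0.750 = 242.535 m.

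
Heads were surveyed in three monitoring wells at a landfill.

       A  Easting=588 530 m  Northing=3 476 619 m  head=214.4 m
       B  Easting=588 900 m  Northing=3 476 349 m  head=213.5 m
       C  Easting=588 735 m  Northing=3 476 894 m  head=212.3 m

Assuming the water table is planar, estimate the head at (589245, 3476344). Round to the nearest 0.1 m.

Differences from A: to B (Δx, Δy, Δh) = (370, -270, -0.9); to C = (205, 275, -2.1).
Determinant of the coordinate differences = 370·275 − 205·(-270) = 157100.
∂h/∂x = [(-0.9)·275 − (-2.1)·(-270)] / 157100 = -0.005185
∂h/∂y = [370·(-2.1) − 205·(-0.9)] / 157100 = -0.003771
h(589245, 3476344) = 214.4 + (-0.005185)·(715) + (-0.003771)·(-275) = 214.4 -3.707 +1.037 = 211.730 m.

211.7 m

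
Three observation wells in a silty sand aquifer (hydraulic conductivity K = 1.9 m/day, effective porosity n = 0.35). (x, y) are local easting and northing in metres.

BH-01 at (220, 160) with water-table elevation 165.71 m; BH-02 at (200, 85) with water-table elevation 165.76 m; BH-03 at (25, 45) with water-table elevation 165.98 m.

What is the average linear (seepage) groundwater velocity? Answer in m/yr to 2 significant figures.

2.4 m/yr

Differences from BH-01: to BH-02 (Δx, Δy, Δh) = (-20, -75, +0.05); to BH-03 = (-195, -115, +0.27).
Solve a·Δx + b·Δy = Δh: det = (-20)·(-115) − (-195)·(-75) = -12325.
∂h/∂x = [(+0.05)·(-115) − (+0.27)·(-75)] / -12325 = -0.001176
∂h/∂y = [(-20)·(+0.27) − (-195)·(+0.05)] / -12325 = -0.0003529
|∇h| = √(-0.001176² + -0.0003529²) = 0.001228
Seepage velocity v = K·i/n = 1.9 × 0.001228 / 0.35 = 0.006666 m/day = 2.435 m/yr.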